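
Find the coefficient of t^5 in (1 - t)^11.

The general term is C(11,j)·(1)^j·(-t)^(11-j); the t^5 term has j = 6.
C(11,6) = 462.
Coefficient = C(11,6) · (-1)^5 = 462 · (-1) = -462.

-462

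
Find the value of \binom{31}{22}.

20160075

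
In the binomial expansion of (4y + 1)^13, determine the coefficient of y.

52

The general term is C(13,j)·(4y)^j·(1)^(13-j); the y^1 term has j = 1.
C(13,1) = 13.
Coefficient = C(13,1) · 4^1 = 13 · 4 = 52.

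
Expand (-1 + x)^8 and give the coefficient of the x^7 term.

-8

The general term is C(8,j)·(-1)^j·(x)^(8-j); the x^7 term has j = 1.
C(8,1) = 8.
Coefficient = C(8,1) · (-1)^1 = 8 · (-1) = -8.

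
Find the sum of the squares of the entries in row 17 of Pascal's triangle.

2333606220

By Vandermonde's identity, Σ C(17,j)² = C(34,17) = 2333606220.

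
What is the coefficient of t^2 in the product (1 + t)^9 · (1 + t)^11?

190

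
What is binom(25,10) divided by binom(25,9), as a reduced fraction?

C(n,k+1)/C(n,k) = (n−k)/(k+1) = (25−9)/(9+1) = 16/10 = 8/5.

8/5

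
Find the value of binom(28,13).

C(28,13) = (28·27·26·25·24·23·22·21·20·19·18·17·16) / 13! = 233153109116928000 / 6227020800 = 37442160.

37442160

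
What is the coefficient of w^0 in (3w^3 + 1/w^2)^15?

General term: C(15,j)·(3w^3)^j·(1/w^2)^(15-j), with w-exponent 3j − 2(15−j) = 5j − 30.
Set 5j − 30 = 0: j = 6.
C(15,6) = 5005; 3^6 = 729; 1^9 = 1.
Coefficient = 5005 · 729 · 1 = 3648645.

3648645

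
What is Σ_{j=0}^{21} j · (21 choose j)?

22020096

Since j·C(21,j) = 21·C(20,j−1), the sum is 21·2^20 = 21·1048576 = 22020096.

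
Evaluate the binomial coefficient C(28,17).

C(28,17) = C(28,11) by symmetry.
C(28,11) = (28·27·26·25·24·23·22·21·20·19·18) / 11! = 857180548224000 / 39916800 = 21474180.

21474180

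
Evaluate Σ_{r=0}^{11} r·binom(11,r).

Since r·C(11,r) = 11·C(10,r−1), the sum is 11·2^10 = 11·1024 = 11264.

11264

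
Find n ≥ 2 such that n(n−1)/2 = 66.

12

n(n−1)/2 = 66 ⇒ n(n−1) = 132. Since 12·11 = 132, n = 12.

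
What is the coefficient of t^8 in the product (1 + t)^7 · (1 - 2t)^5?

Coefficient of t^8 = Σ_{j} C(7,j)·1^j·C(5,8-j)·(-2)^(8-j) for j from 3 to 7.
= (-1120) + 2800 + (-1680) + 280 + (-10) = 270.

270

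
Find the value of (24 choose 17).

346104

C(24,17) = C(24,7) by symmetry.
C(24,7) = (24·23·22·21·20·19·18) / 7! = 1744364160 / 5040 = 346104.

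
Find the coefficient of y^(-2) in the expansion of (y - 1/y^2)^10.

General term: C(10,j)·(y)^j·(-1/y^2)^(10-j), with y-exponent 1j − 2(10−j) = 3j − 20.
Set 3j − 20 = -2: j = 6.
C(10,6) = 210; 1^6 = 1; (-1)^4 = 1.
Coefficient = 210 · 1 · 1 = 210.

210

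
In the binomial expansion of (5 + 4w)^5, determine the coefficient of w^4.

6400

The general term is C(5,j)·(5)^j·(4w)^(5-j); the w^4 term has j = 1.
C(5,1) = 5.
Coefficient = C(5,1) · 5^1 · 4^4 = 5 · 5 · 256 = 6400.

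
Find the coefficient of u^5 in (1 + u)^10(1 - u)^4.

-38

Coefficient of u^5 = Σ_{j} C(10,j)·1^j·C(4,5-j)·(-1)^(5-j) for j from 1 to 5.
= 10 + (-180) + 720 + (-840) + 252 = -38.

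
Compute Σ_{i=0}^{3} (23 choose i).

1 + 23 + 253 + 1771 = 2048.

2048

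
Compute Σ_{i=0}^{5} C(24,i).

55455

1 + 24 + 276 + 2024 + 10626 + 42504 = 55455.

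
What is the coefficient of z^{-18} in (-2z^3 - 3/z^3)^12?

34642080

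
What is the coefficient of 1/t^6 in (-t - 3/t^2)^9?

-30618

General term: C(9,j)·(-t)^j·(-3/t^2)^(9-j), with t-exponent 1j − 2(9−j) = 3j − 18.
Set 3j − 18 = -6: j = 4.
C(9,4) = 126; (-1)^4 = 1; (-3)^5 = -243.
Coefficient = 126 · 1 · (-243) = -30618.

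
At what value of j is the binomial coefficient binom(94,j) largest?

C(94,j) is maximized at j = 94/2 = 47.

47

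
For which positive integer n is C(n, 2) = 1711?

n(n−1)/2 = 1711 ⇒ n(n−1) = 3422. Since 59·58 = 3422, n = 59.

59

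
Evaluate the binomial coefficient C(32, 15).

565722720

C(32,15) = (32·31·30·29·28·27·26·25·24·23·22·21·20·19·18) / 15! = 739781100339240960000 / 1307674368000 = 565722720.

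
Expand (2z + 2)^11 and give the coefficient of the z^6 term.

The general term is C(11,j)·(2z)^j·(2)^(11-j); the z^6 term has j = 6.
C(11,6) = 462.
Coefficient = C(11,6) · 2^6 · 2^5 = 462 · 64 · 32 = 946176.

946176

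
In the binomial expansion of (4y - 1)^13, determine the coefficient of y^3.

18304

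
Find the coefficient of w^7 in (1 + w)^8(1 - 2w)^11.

Coefficient of w^7 = Σ_{j} C(8,j)·1^j·C(11,7-j)·(-2)^(7-j) for j from 0 to 7.
= (-42240) + 236544 + (-413952) + 295680 + (-92400) + 12320 + (-616) + 8 = -4656.

-4656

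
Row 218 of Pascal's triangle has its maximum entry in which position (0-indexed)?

109

C(218,r) is maximized at r = 218/2 = 109.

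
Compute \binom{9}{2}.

36

C(9,2) = (9·8) / 2! = 72 / 2 = 36.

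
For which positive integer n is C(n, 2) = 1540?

56

n(n−1)/2 = 1540 ⇒ n(n−1) = 3080. Since 56·55 = 3080, n = 56.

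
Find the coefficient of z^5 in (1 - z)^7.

The general term is C(7,j)·(1)^j·(-z)^(7-j); the z^5 term has j = 2.
C(7,2) = 21.
Coefficient = C(7,2) · (-1)^5 = 21 · (-1) = -21.

-21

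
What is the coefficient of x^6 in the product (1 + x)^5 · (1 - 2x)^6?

192

Coefficient of x^6 = Σ_{j} C(5,j)·1^j·C(6,6-j)·(-2)^(6-j) for j from 0 to 5.
= 64 + (-960) + 2400 + (-1600) + 300 + (-12) = 192.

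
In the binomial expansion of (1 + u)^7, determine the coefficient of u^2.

21

The general term is C(7,j)·(1)^j·(u)^(7-j); the u^2 term has j = 5.
C(7,5) = 21.
Coefficient = C(7,5) = 21.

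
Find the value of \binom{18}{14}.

3060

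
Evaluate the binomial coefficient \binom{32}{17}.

565722720

C(32,17) = C(32,15) by symmetry.
C(32,15) = (32·31·30·29·28·27·26·25·24·23·22·21·20·19·18) / 15! = 739781100339240960000 / 1307674368000 = 565722720.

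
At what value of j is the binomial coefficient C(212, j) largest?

106

C(212,j) is maximized at j = 212/2 = 106.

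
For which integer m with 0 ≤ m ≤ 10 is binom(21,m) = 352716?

10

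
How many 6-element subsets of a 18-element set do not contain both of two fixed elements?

All 6-subsets: C(18,6) = 18564. Those containing both fixed elements: C(16,4) = 1820.
18564 − 1820 = 16744.

16744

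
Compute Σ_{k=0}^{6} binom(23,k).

1 + 23 + 253 + 1771 + 8855 + 33649 + 100947 = 145499.

145499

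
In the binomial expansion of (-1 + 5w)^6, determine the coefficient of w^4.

9375

The general term is C(6,j)·(-1)^j·(5w)^(6-j); the w^4 term has j = 2.
C(6,2) = 15.
Coefficient = C(6,2) · 5^4 = 15 · 625 = 9375.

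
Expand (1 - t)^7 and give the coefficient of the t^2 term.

21

The general term is C(7,j)·(1)^j·(-t)^(7-j); the t^2 term has j = 5.
C(7,5) = 21.
Coefficient = C(7,5) = 21.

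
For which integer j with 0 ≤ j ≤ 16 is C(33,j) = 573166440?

13

C(33,j) increases on 0 ≤ j ≤ 16. C(33,12) = 354817320 and C(33,13) = 573166440, so j = 13.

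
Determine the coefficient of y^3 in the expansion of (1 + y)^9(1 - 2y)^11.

-48

Coefficient of y^3 = Σ_{j} C(9,j)·1^j·C(11,3-j)·(-2)^(3-j) for j from 0 to 3.
= (-1320) + 1980 + (-792) + 84 = -48.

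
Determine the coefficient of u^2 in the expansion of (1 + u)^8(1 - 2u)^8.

12

Coefficient of u^2 = Σ_{j} C(8,j)·1^j·C(8,2-j)·(-2)^(2-j) for j from 0 to 2.
= 112 + (-128) + 28 = 12.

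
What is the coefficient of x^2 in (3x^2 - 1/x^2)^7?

-2835

General term: C(7,j)·(3x^2)^j·(-1/x^2)^(7-j), with x-exponent 2j − 2(7−j) = 4j − 14.
Set 4j − 14 = 2: j = 4.
C(7,4) = 35; 3^4 = 81; (-1)^3 = -1.
Coefficient = 35 · 81 · (-1) = -2835.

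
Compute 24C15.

1307504

C(24,15) = C(24,9) by symmetry.
C(24,9) = (24·23·22·21·20·19·18·17·16) / 9! = 474467051520 / 362880 = 1307504.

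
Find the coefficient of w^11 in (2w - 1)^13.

The general term is C(13,j)·(2w)^j·(-1)^(13-j); the w^11 term has j = 11.
C(13,11) = 78.
Coefficient = C(13,11) · 2^11 = 78 · 2048 = 159744.

159744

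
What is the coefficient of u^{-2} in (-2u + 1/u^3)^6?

240

General term: C(6,j)·(-2u)^j·(1/u^3)^(6-j), with u-exponent 1j − 3(6−j) = 4j − 18.
Set 4j − 18 = -2: j = 4.
C(6,4) = 15; (-2)^4 = 16; 1^2 = 1.
Coefficient = 15 · 16 · 1 = 240.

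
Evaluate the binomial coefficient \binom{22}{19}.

1540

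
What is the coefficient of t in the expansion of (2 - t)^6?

The general term is C(6,j)·(2)^j·(-t)^(6-j); the t^1 term has j = 5.
C(6,5) = 6.
Coefficient = C(6,5) · 2^5 · (-1)^1 = 6 · 32 · (-1) = -192.

-192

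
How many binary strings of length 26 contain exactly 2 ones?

Choose the 2 positions: C(26,2) = 325.

325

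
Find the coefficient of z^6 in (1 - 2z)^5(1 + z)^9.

Coefficient of z^6 = Σ_{j} C(5,j)·(-2)^j·C(9,6-j)·1^(6-j) for j from 0 to 5.
= 84 + (-1260) + 5040 + (-6720) + 2880 + (-288) = -264.

-264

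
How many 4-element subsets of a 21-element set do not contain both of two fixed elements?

All 4-subsets: C(21,4) = 5985. Those containing both fixed elements: C(19,2) = 171.
5985 − 171 = 5814.

5814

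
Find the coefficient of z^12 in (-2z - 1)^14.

372736

The general term is C(14,j)·(-2z)^j·(-1)^(14-j); the z^12 term has j = 12.
C(14,12) = 91.
Coefficient = C(14,12) · (-2)^12 = 91 · 4096 = 372736.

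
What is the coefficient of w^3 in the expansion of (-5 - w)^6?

The general term is C(6,j)·(-5)^j·(-w)^(6-j); the w^3 term has j = 3.
C(6,3) = 20.
Coefficient = C(6,3) · (-5)^3 · (-1)^3 = 20 · (-125) · (-1) = 2500.

2500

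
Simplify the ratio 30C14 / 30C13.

C(n,k+1)/C(n,k) = (n−k)/(k+1) = (30−13)/(13+1) = 17/14.

17/14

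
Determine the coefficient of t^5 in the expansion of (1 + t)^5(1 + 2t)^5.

1683

Coefficient of t^5 = Σ_{j} C(5,j)·1^j·C(5,5-j)·2^(5-j) for j from 0 to 5.
= 32 + 400 + 800 + 400 + 50 + 1 = 1683.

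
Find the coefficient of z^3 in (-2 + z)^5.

40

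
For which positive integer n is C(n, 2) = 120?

16

n(n−1)/2 = 120 ⇒ n(n−1) = 240. Since 16·15 = 240, n = 16.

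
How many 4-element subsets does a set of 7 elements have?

35

C(7,4) = C(7,3) by symmetry.
C(7,3) = (7·6·5) / 3! = 210 / 6 = 35.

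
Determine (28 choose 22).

376740

C(28,22) = C(28,6) by symmetry.
C(28,6) = (28·27·26·25·24·23) / 6! = 271252800 / 720 = 376740.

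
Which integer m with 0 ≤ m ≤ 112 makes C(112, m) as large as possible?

56

C(112,m) is maximized at m = 112/2 = 56.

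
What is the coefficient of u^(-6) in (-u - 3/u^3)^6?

General term: C(6,j)·(-u)^j·(-3/u^3)^(6-j), with u-exponent 1j − 3(6−j) = 4j − 18.
Set 4j − 18 = -6: j = 3.
C(6,3) = 20; (-1)^3 = -1; (-3)^3 = -27.
Coefficient = 20 · (-1) · (-27) = 540.

540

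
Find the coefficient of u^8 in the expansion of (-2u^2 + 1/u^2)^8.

1792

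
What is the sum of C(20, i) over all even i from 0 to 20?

Even-i terms of row 20 sum to 2^19 = 524288.

524288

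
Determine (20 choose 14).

C(20,14) = C(20,6) by symmetry.
C(20,6) = (20·19·18·17·16·15) / 6! = 27907200 / 720 = 38760.

38760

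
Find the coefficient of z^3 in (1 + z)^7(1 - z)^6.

-6

Coefficient of z^3 = Σ_{j} C(7,j)·1^j·C(6,3-j)·(-1)^(3-j) for j from 0 to 3.
= (-20) + 105 + (-126) + 35 = -6.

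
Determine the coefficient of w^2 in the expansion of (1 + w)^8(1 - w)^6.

Coefficient of w^2 = Σ_{j} C(8,j)·1^j·C(6,2-j)·(-1)^(2-j) for j from 0 to 2.
= 15 + (-48) + 28 = -5.

-5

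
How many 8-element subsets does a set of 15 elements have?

6435

C(15,8) = C(15,7) by symmetry.
C(15,7) = (15·14·13·12·11·10·9) / 7! = 32432400 / 5040 = 6435.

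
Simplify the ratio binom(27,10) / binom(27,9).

9/5

C(n,k+1)/C(n,k) = (n−k)/(k+1) = (27−9)/(9+1) = 18/10 = 9/5.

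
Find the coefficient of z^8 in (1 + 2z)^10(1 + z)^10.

Coefficient of z^8 = Σ_{j} C(10,j)·2^j·C(10,8-j)·1^(8-j) for j from 0 to 8.
= 45 + 2400 + 37800 + 241920 + 705600 + 967680 + 604800 + 153600 + 11520 = 2725365.

2725365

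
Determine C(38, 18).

33578000610

C(38,18) = (38·37·36·35·34·33·32·31·30·29·28·27·26·25·24·23·22·21) / 18! = 214978908196382744494080000 / 6402373705728000 = 33578000610.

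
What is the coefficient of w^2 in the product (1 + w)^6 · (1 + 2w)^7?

Coefficient of w^2 = Σ_{j} C(6,j)·1^j·C(7,2-j)·2^(2-j) for j from 0 to 2.
= 84 + 84 + 15 = 183.

183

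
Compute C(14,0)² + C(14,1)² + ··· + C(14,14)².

40116600

By Vandermonde's identity, Σ C(14,k)² = C(28,14) = 40116600.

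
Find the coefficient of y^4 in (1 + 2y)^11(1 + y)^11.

35860

Coefficient of y^4 = Σ_{j} C(11,j)·2^j·C(11,4-j)·1^(4-j) for j from 0 to 4.
= 330 + 3630 + 12100 + 14520 + 5280 = 35860.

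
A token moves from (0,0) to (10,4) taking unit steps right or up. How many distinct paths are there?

1001

Each path is a sequence of 14 steps with 10 rights: C(14,10) = 1001.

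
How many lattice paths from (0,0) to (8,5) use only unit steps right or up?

Each path is a sequence of 13 steps with 8 rights: C(13,8) = 1287.

1287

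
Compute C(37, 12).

1852482996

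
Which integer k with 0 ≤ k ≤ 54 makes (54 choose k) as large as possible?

27

C(54,k) is maximized at k = 54/2 = 27.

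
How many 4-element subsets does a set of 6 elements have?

15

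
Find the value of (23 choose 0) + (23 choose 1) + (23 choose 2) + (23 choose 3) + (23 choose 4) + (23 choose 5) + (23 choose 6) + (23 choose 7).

1 + 23 + 253 + 1771 + 8855 + 33649 + 100947 + 245157 = 390656.

390656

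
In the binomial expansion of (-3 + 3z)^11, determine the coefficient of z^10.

The general term is C(11,j)·(-3)^j·(3z)^(11-j); the z^10 term has j = 1.
C(11,1) = 11.
Coefficient = C(11,1) · (-3)^1 · 3^10 = 11 · (-3) · 59049 = -1948617.

-1948617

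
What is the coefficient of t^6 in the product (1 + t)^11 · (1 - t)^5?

Coefficient of t^6 = Σ_{j} C(11,j)·1^j·C(5,6-j)·(-1)^(6-j) for j from 1 to 6.
= (-11) + 275 + (-1650) + 3300 + (-2310) + 462 = 66.

66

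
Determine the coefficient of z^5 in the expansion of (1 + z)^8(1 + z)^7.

3003

Coefficient of z^5 = Σ_{j} C(8,j)·C(7,5-j) for j from 0 to 5.
= 21 + 280 + 980 + 1176 + 490 + 56 = 3003.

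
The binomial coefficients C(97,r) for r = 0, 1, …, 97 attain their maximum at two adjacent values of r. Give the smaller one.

For odd n = 97, C(97,r) peaks at r = (n−1)/2 and (n+1)/2; the smaller is 48.

48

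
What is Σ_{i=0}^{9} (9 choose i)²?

48620

By Vandermonde's identity, Σ C(9,i)² = C(18,9) = 48620.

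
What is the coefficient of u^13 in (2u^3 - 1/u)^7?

General term: C(7,j)·(2u^3)^j·(-1/u)^(7-j), with u-exponent 3j − 1(7−j) = 4j − 7.
Set 4j − 7 = 13: j = 5.
C(7,5) = 21; 2^5 = 32; (-1)^2 = 1.
Coefficient = 21 · 32 · 1 = 672.

672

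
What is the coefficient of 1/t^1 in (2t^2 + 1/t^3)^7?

560

General term: C(7,j)·(2t^2)^j·(1/t^3)^(7-j), with t-exponent 2j − 3(7−j) = 5j − 21.
Set 5j − 21 = -1: j = 4.
C(7,4) = 35; 2^4 = 16; 1^3 = 1.
Coefficient = 35 · 16 · 1 = 560.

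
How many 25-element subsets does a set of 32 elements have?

3365856

C(32,25) = C(32,7) by symmetry.
C(32,7) = (32·31·30·29·28·27·26) / 7! = 16963914240 / 5040 = 3365856.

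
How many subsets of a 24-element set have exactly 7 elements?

346104

Choose the 7 positions: C(24,7) = 346104.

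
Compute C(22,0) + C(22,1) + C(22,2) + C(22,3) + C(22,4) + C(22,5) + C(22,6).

1 + 22 + 231 + 1540 + 7315 + 26334 + 74613 = 110056.

110056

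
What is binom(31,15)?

C(31,15) = (31·30·29·28·27·26·25·24·23·22·21·20·19·18·17) / 15! = 393008709555221760000 / 1307674368000 = 300540195.

300540195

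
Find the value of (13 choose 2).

C(13,2) = (13·12) / 2! = 156 / 2 = 78.

78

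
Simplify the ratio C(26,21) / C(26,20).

2/7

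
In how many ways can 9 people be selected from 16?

11440

This is C(16,9) = 11440.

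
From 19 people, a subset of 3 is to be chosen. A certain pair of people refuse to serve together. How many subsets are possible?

All 3-subsets: C(19,3) = 969. Those containing both fixed elements: C(17,1) = 17.
969 − 17 = 952.

952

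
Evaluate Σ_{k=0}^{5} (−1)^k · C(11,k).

The partial alternating sum Σ_{k=0}^{5} (−1)^k C(11,k) = (−1)^5 C(10,5) = -252.

-252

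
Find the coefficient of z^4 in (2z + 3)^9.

The general term is C(9,j)·(2z)^j·(3)^(9-j); the z^4 term has j = 4.
C(9,4) = 126.
Coefficient = C(9,4) · 2^4 · 3^5 = 126 · 16 · 243 = 489888.

489888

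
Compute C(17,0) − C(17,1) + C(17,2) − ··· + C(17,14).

The partial alternating sum Σ_{k=0}^{14} (−1)^k C(17,k) = (−1)^14 C(16,14) = 120.

120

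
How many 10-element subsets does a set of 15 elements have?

3003

C(15,10) = C(15,5) by symmetry.
C(15,5) = (15·14·13·12·11) / 5! = 360360 / 120 = 3003.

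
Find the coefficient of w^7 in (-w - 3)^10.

3240

The general term is C(10,j)·(-w)^j·(-3)^(10-j); the w^7 term has j = 7.
C(10,7) = 120.
Coefficient = C(10,7) · (-1)^7 · (-3)^3 = 120 · (-1) · (-27) = 3240.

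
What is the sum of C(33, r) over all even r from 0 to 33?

Half of (1+1)^33 + (1−1)^33 gives the even-index sum: 2^32 = 4294967296.

4294967296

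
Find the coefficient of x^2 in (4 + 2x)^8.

458752

The general term is C(8,j)·(4)^j·(2x)^(8-j); the x^2 term has j = 6.
C(8,6) = 28.
Coefficient = C(8,6) · 4^6 · 2^2 = 28 · 4096 · 4 = 458752.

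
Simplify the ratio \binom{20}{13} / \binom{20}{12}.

8/13

C(n,k+1)/C(n,k) = (n−k)/(k+1) = (20−12)/(12+1) = 8/13.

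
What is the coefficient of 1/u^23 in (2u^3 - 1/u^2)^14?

General term: C(14,j)·(2u^3)^j·(-1/u^2)^(14-j), with u-exponent 3j − 2(14−j) = 5j − 28.
Set 5j − 28 = -23: j = 1.
C(14,1) = 14; 2^1 = 2; (-1)^13 = -1.
Coefficient = 14 · 2 · (-1) = -28.

-28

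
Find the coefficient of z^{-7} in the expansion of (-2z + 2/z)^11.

112640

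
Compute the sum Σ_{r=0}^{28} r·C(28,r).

Since r·C(28,r) = 28·C(27,r−1), the sum is 28·2^27 = 28·134217728 = 3758096384.

3758096384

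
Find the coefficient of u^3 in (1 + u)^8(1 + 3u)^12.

11756

Coefficient of u^3 = Σ_{j} C(8,j)·1^j·C(12,3-j)·3^(3-j) for j from 0 to 3.
= 5940 + 4752 + 1008 + 56 = 11756.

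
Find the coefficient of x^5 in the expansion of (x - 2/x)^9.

144

General term: C(9,j)·(x)^j·(-2/x)^(9-j), with x-exponent 1j − 1(9−j) = 2j − 9.
Set 2j − 9 = 5: j = 7.
C(9,7) = 36; 1^7 = 1; (-2)^2 = 4.
Coefficient = 36 · 1 · 4 = 144.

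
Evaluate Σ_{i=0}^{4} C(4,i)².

By Vandermonde's identity, Σ C(4,i)² = C(8,4) = 70.

70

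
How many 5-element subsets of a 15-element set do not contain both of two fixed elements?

All 5-subsets: C(15,5) = 3003. Those containing both fixed elements: C(13,3) = 286.
3003 − 286 = 2717.

2717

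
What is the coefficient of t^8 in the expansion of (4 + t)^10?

The general term is C(10,j)·(4)^j·(t)^(10-j); the t^8 term has j = 2.
C(10,2) = 45.
Coefficient = C(10,2) · 4^2 = 45 · 16 = 720.

720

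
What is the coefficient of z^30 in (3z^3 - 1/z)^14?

-64481508

General term: C(14,j)·(3z^3)^j·(-1/z)^(14-j), with z-exponent 3j − 1(14−j) = 4j − 14.
Set 4j − 14 = 30: j = 11.
C(14,11) = 364; 3^11 = 177147; (-1)^3 = -1.
Coefficient = 364 · 177147 · (-1) = -64481508.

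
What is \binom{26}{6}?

C(26,6) = (26·25·24·23·22·21) / 6! = 165765600 / 720 = 230230.

230230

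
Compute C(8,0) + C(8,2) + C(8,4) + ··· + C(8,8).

Half of (1+1)^8 + (1−1)^8 gives the even-index sum: 2^7 = 128.

128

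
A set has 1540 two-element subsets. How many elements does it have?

56

n(n−1)/2 = 1540 ⇒ n(n−1) = 3080. Since 56·55 = 3080, n = 56.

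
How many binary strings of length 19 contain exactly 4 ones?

Choose the 4 positions: C(19,4) = 3876.

3876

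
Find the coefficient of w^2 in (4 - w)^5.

640

The general term is C(5,j)·(4)^j·(-w)^(5-j); the w^2 term has j = 3.
C(5,3) = 10.
Coefficient = C(5,3) · 4^3 = 10 · 64 = 640.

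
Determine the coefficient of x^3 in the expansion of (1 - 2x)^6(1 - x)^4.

-476

Coefficient of x^3 = Σ_{j} C(6,j)·(-2)^j·C(4,3-j)·(-1)^(3-j) for j from 0 to 3.
= (-4) + (-72) + (-240) + (-160) = -476.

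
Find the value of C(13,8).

1287

C(13,8) = C(13,5) by symmetry.
C(13,5) = (13·12·11·10·9) / 5! = 154440 / 120 = 1287.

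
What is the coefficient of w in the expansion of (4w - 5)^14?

The general term is C(14,j)·(4w)^j·(-5)^(14-j); the w^1 term has j = 1.
C(14,1) = 14.
Coefficient = C(14,1) · 4^1 · (-5)^13 = 14 · 4 · (-1220703125) = -68359375000.

-68359375000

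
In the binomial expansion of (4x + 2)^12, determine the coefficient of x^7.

The general term is C(12,j)·(4x)^j·(2)^(12-j); the x^7 term has j = 7.
C(12,7) = 792.
Coefficient = C(12,7) · 4^7 · 2^5 = 792 · 16384 · 32 = 415236096.

415236096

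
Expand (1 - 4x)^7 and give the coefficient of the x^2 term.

The general term is C(7,j)·(1)^j·(-4x)^(7-j); the x^2 term has j = 5.
C(7,5) = 21.
Coefficient = C(7,5) · (-4)^2 = 21 · 16 = 336.

336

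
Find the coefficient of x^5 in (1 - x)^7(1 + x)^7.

0

Coefficient of x^5 = Σ_{j} C(7,j)·(-1)^j·C(7,5-j)·1^(5-j) for j from 0 to 5.
= 21 + (-245) + 735 + (-735) + 245 + (-21) = 0.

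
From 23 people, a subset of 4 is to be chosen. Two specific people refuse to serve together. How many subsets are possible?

All 4-subsets: C(23,4) = 8855. Those containing both fixed elements: C(21,2) = 210.
8855 − 210 = 8645.

8645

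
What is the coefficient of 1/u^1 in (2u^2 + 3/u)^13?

General term: C(13,j)·(2u^2)^j·(3/u)^(13-j), with u-exponent 2j − 1(13−j) = 3j − 13.
Set 3j − 13 = -1: j = 4.
C(13,4) = 715; 2^4 = 16; 3^9 = 19683.
Coefficient = 715 · 16 · 19683 = 225173520.

225173520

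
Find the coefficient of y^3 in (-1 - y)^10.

120

The general term is C(10,j)·(-1)^j·(-y)^(10-j); the y^3 term has j = 7.
C(10,7) = 120.
Coefficient = C(10,7) · (-1)^7 · (-1)^3 = 120 · (-1) · (-1) = 120.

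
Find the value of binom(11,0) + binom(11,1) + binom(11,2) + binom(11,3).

232

1 + 11 + 55 + 165 = 232.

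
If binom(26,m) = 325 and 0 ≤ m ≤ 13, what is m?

2

C(26,m) increases on 0 ≤ m ≤ 13. C(26,1) = 26 and C(26,2) = 325, so m = 2.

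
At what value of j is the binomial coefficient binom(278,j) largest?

139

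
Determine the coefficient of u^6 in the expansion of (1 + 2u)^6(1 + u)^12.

93536

Coefficient of u^6 = Σ_{j} C(6,j)·2^j·C(12,6-j)·1^(6-j) for j from 0 to 6.
= 924 + 9504 + 29700 + 35200 + 15840 + 2304 + 64 = 93536.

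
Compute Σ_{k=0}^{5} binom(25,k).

68406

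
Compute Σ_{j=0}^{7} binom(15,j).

1 + 15 + 105 + 455 + 1365 + 3003 + 5005 + 6435 = 16384.

16384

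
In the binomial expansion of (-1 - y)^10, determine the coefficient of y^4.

210

The general term is C(10,j)·(-1)^j·(-y)^(10-j); the y^4 term has j = 6.
C(10,6) = 210.
Coefficient = C(10,6) = 210.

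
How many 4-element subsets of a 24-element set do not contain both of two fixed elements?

10395

All 4-subsets: C(24,4) = 10626. Those containing both fixed elements: C(22,2) = 231.
10626 − 231 = 10395.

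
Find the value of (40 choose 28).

5586853480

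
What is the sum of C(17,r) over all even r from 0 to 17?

65536

Half of (1+1)^17 + (1−1)^17 gives the even-index sum: 2^16 = 65536.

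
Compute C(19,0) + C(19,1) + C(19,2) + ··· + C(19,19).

524288

The entries of row 19 sum to 2^19 = 524288.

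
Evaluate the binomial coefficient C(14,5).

2002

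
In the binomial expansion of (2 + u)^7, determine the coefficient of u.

448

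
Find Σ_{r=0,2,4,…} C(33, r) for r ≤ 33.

4294967296

Even-r terms of row 33 sum to 2^32 = 4294967296.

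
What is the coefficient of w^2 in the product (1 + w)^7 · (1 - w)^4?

-1

Coefficient of w^2 = Σ_{j} C(7,j)·1^j·C(4,2-j)·(-1)^(2-j) for j from 0 to 2.
= 6 + (-28) + 21 = -1.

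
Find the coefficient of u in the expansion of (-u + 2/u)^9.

-2016

General term: C(9,j)·(-u)^j·(2/u)^(9-j), with u-exponent 1j − 1(9−j) = 2j − 9.
Set 2j − 9 = 1: j = 5.
C(9,5) = 126; (-1)^5 = -1; 2^4 = 16.
Coefficient = 126 · (-1) · 16 = -2016.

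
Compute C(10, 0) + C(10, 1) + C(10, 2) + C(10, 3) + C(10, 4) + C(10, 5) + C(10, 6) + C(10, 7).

968

1 + 10 + 45 + 120 + 210 + 252 + 210 + 120 = 968.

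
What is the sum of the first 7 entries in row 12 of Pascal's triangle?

1 + 12 + 66 + 220 + 495 + 792 + 924 = 2510.

2510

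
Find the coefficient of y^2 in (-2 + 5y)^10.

The general term is C(10,j)·(-2)^j·(5y)^(10-j); the y^2 term has j = 8.
C(10,8) = 45.
Coefficient = C(10,8) · (-2)^8 · 5^2 = 45 · 256 · 25 = 288000.

288000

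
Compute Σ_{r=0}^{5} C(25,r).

68406

1 + 25 + 300 + 2300 + 12650 + 53130 = 68406.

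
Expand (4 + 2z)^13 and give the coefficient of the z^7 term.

The general term is C(13,j)·(4)^j·(2z)^(13-j); the z^7 term has j = 6.
C(13,6) = 1716.
Coefficient = C(13,6) · 4^6 · 2^7 = 1716 · 4096 · 128 = 899678208.

899678208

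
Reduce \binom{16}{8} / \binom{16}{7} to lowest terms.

C(n,k+1)/C(n,k) = (n−k)/(k+1) = (16−7)/(7+1) = 9/8.

9/8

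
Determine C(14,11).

364

C(14,11) = C(14,3) by symmetry.
C(14,3) = (14·13·12) / 3! = 2184 / 6 = 364.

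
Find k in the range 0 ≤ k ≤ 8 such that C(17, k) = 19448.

7

C(17,k) increases on 0 ≤ k ≤ 8. C(17,6) = 12376 and C(17,7) = 19448, so k = 7.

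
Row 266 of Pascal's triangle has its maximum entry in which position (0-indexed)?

133

C(266,k) is maximized at k = 266/2 = 133.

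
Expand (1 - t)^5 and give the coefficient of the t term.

The general term is C(5,j)·(1)^j·(-t)^(5-j); the t^1 term has j = 4.
C(5,4) = 5.
Coefficient = C(5,4) · (-1)^1 = 5 · (-1) = -5.

-5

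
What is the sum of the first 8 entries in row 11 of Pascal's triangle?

1816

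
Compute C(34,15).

C(34,15) = (34·33·32·31·30·29·28·27·26·25·24·23·22·21·20) / 15! = 2427001153744527360000 / 1307674368000 = 1855967520.

1855967520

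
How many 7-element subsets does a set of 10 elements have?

120

C(10,7) = C(10,3) by symmetry.
C(10,3) = (10·9·8) / 3! = 720 / 6 = 120.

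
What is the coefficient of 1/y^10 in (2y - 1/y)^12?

General term: C(12,j)·(2y)^j·(-1/y)^(12-j), with y-exponent 1j − 1(12−j) = 2j − 12.
Set 2j − 12 = -10: j = 1.
C(12,1) = 12; 2^1 = 2; (-1)^11 = -1.
Coefficient = 12 · 2 · (-1) = -24.

-24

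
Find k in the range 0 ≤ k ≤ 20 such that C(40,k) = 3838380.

6

C(40,k) increases on 0 ≤ k ≤ 20. C(40,5) = 658008 and C(40,6) = 3838380, so k = 6.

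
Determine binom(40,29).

C(40,29) = C(40,11) by symmetry.
C(40,11) = (40·39·38·37·36·35·34·33·32·31·30) / 11! = 92279715720192000 / 39916800 = 2311801440.

2311801440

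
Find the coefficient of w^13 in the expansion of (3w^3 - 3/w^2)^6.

General term: C(6,j)·(3w^3)^j·(-3/w^2)^(6-j), with w-exponent 3j − 2(6−j) = 5j − 12.
Set 5j − 12 = 13: j = 5.
C(6,5) = 6; 3^5 = 243; (-3)^1 = -3.
Coefficient = 6 · 243 · (-3) = -4374.

-4374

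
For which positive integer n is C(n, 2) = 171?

19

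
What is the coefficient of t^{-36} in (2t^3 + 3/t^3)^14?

44641044

General term: C(14,j)·(2t^3)^j·(3/t^3)^(14-j), with t-exponent 3j − 3(14−j) = 6j − 42.
Set 6j − 42 = -36: j = 1.
C(14,1) = 14; 2^1 = 2; 3^13 = 1594323.
Coefficient = 14 · 2 · 1594323 = 44641044.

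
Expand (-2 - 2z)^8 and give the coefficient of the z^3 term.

14336

The general term is C(8,j)·(-2)^j·(-2z)^(8-j); the z^3 term has j = 5.
C(8,5) = 56.
Coefficient = C(8,5) · (-2)^5 · (-2)^3 = 56 · (-32) · (-8) = 14336.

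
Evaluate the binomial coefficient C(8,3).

C(8,3) = (8·7·6) / 3! = 336 / 6 = 56.

56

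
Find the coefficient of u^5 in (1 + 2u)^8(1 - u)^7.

Coefficient of u^5 = Σ_{j} C(8,j)·2^j·C(7,5-j)·(-1)^(5-j) for j from 0 to 5.
= (-21) + 560 + (-3920) + 9408 + (-7840) + 1792 = -21.

-21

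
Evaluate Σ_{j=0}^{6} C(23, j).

145499

1 + 23 + 253 + 1771 + 8855 + 33649 + 100947 = 145499.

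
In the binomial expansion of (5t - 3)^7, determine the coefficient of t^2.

The general term is C(7,j)·(5t)^j·(-3)^(7-j); the t^2 term has j = 2.
C(7,2) = 21.
Coefficient = C(7,2) · 5^2 · (-3)^5 = 21 · 25 · (-243) = -127575.

-127575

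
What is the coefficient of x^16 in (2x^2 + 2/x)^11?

112640

General term: C(11,j)·(2x^2)^j·(2/x)^(11-j), with x-exponent 2j − 1(11−j) = 3j − 11.
Set 3j − 11 = 16: j = 9.
C(11,9) = 55; 2^9 = 512; 2^2 = 4.
Coefficient = 55 · 512 · 4 = 112640.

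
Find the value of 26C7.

C(26,7) = (26·25·24·23·22·21·20) / 7! = 3315312000 / 5040 = 657800.

657800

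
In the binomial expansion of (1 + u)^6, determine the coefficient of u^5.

6

The general term is C(6,j)·(1)^j·(u)^(6-j); the u^5 term has j = 1.
C(6,1) = 6.
Coefficient = C(6,1) = 6.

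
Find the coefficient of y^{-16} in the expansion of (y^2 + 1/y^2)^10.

10

General term: C(10,j)·(y^2)^j·(1/y^2)^(10-j), with y-exponent 2j − 2(10−j) = 4j − 20.
Set 4j − 20 = -16: j = 1.
C(10,1) = 10; 1^1 = 1; 1^9 = 1.
Coefficient = 10 · 1 · 1 = 10.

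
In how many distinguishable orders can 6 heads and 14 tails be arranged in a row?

Choose positions for the heads: C(20,6) = 38760.

38760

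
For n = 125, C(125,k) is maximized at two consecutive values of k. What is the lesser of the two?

62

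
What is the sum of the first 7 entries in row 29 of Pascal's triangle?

621616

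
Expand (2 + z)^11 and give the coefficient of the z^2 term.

28160

The general term is C(11,j)·(2)^j·(z)^(11-j); the z^2 term has j = 9.
C(11,9) = 55.
Coefficient = C(11,9) · 2^9 = 55 · 512 = 28160.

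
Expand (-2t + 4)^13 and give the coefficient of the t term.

-436207616

The general term is C(13,j)·(-2t)^j·(4)^(13-j); the t^1 term has j = 1.
C(13,1) = 13.
Coefficient = C(13,1) · (-2)^1 · 4^12 = 13 · (-2) · 16777216 = -436207616.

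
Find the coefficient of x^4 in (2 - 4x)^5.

2560

The general term is C(5,j)·(2)^j·(-4x)^(5-j); the x^4 term has j = 1.
C(5,1) = 5.
Coefficient = C(5,1) · 2^1 · (-4)^4 = 5 · 2 · 256 = 2560.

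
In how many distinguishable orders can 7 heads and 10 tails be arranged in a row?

19448

Choose positions for the heads: C(17,7) = 19448.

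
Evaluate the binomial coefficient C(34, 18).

2203961430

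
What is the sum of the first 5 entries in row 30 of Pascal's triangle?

31931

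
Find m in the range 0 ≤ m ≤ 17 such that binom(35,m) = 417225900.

11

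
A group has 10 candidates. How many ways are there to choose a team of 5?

This is C(10,5) = 252.

252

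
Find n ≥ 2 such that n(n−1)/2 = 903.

43

n(n−1)/2 = 903 ⇒ n(n−1) = 1806. Since 43·42 = 1806, n = 43.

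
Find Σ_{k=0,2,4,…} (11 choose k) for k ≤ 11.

1024

Even-k terms of row 11 sum to 2^10 = 1024.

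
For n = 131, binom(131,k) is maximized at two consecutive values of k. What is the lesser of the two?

65

For odd n = 131, C(131,k) peaks at k = (n−1)/2 and (n+1)/2; the lesser is 65.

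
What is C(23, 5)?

C(23,5) = (23·22·21·20·19) / 5! = 4037880 / 120 = 33649.

33649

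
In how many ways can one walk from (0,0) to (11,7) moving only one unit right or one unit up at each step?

Each path is a sequence of 18 steps with 11 rights: C(18,11) = 31824.

31824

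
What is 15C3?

C(15,3) = (15·14·13) / 3! = 2730 / 6 = 455.

455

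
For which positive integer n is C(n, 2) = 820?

n(n−1)/2 = 820 ⇒ n(n−1) = 1640. Since 41·40 = 1640, n = 41.

41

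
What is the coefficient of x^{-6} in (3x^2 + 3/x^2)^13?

General term: C(13,j)·(3x^2)^j·(3/x^2)^(13-j), with x-exponent 2j − 2(13−j) = 4j − 26.
Set 4j − 26 = -6: j = 5.
C(13,5) = 1287; 3^5 = 243; 3^8 = 6561.
Coefficient = 1287 · 243 · 6561 = 2051893701.

2051893701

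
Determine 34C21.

927983760

C(34,21) = C(34,13) by symmetry.
C(34,13) = (34·33·32·31·30·29·28·27·26·25·24·23·22) / 13! = 5778574175582208000 / 6227020800 = 927983760.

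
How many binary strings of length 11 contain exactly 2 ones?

55

Choose the 2 positions: C(11,2) = 55.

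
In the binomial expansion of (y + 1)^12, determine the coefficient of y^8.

495

The general term is C(12,j)·(y)^j·(1)^(12-j); the y^8 term has j = 8.
C(12,8) = 495.
Coefficient = C(12,8) = 495.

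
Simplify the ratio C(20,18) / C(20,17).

C(n,k+1)/C(n,k) = (n−k)/(k+1) = (20−17)/(17+1) = 3/18 = 1/6.

1/6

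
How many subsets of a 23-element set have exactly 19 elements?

8855

Choose the 19 positions: C(23,19) = 8855.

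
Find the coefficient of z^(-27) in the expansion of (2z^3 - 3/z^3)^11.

1299078

General term: C(11,j)·(2z^3)^j·(-3/z^3)^(11-j), with z-exponent 3j − 3(11−j) = 6j − 33.
Set 6j − 33 = -27: j = 1.
C(11,1) = 11; 2^1 = 2; (-3)^10 = 59049.
Coefficient = 11 · 2 · 59049 = 1299078.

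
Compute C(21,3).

C(21,3) = (21·20·19) / 3! = 7980 / 6 = 1330.

1330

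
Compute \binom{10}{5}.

252

C(10,5) = (10·9·8·7·6) / 5! = 30240 / 120 = 252.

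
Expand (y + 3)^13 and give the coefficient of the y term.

The general term is C(13,j)·(y)^j·(3)^(13-j); the y^1 term has j = 1.
C(13,1) = 13.
Coefficient = C(13,1) · 3^12 = 13 · 531441 = 6908733.

6908733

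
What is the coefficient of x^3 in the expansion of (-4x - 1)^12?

14080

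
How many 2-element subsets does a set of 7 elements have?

C(7,2) = (7·6) / 2! = 42 / 2 = 21.

21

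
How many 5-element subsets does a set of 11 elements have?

C(11,5) = (11·10·9·8·7) / 5! = 55440 / 120 = 462.

462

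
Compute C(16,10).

8008

C(16,10) = C(16,6) by symmetry.
C(16,6) = (16·15·14·13·12·11) / 6! = 5765760 / 720 = 8008.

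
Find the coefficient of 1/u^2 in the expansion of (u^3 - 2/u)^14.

General term: C(14,j)·(u^3)^j·(-2/u)^(14-j), with u-exponent 3j − 1(14−j) = 4j − 14.
Set 4j − 14 = -2: j = 3.
C(14,3) = 364; 1^3 = 1; (-2)^11 = -2048.
Coefficient = 364 · 1 · (-2048) = -745472.

-745472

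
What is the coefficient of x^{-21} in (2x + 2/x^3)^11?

337920

General term: C(11,j)·(2x)^j·(2/x^3)^(11-j), with x-exponent 1j − 3(11−j) = 4j − 33.
Set 4j − 33 = -21: j = 3.
C(11,3) = 165; 2^3 = 8; 2^8 = 256.
Coefficient = 165 · 8 · 256 = 337920.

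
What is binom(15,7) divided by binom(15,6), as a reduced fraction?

C(n,k+1)/C(n,k) = (n−k)/(k+1) = (15−6)/(6+1) = 9/7.

9/7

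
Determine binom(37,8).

38608020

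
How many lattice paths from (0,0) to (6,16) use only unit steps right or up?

Each path is a sequence of 22 steps with 6 rights: C(22,6) = 74613.

74613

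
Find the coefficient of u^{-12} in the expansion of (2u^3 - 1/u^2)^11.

General term: C(11,j)·(2u^3)^j·(-1/u^2)^(11-j), with u-exponent 3j − 2(11−j) = 5j − 22.
Set 5j − 22 = -12: j = 2.
C(11,2) = 55; 2^2 = 4; (-1)^9 = -1.
Coefficient = 55 · 4 · (-1) = -220.

-220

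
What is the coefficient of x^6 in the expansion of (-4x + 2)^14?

3148873728

The general term is C(14,j)·(-4x)^j·(2)^(14-j); the x^6 term has j = 6.
C(14,6) = 3003.
Coefficient = C(14,6) · (-4)^6 · 2^8 = 3003 · 4096 · 256 = 3148873728.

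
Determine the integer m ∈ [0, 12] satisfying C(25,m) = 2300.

C(25,m) increases on 0 ≤ m ≤ 12. C(25,2) = 300 and C(25,3) = 2300, so m = 3.

3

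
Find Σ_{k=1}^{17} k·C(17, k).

1114112

Differentiating (1+x)^17 and setting x=1: Σ k·C(17,k) = 17·2^16 = 1114112.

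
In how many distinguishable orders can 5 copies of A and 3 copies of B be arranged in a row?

56

Choose positions for the A's: C(8,5) = 56.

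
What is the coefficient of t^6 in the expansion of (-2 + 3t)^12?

The general term is C(12,j)·(-2)^j·(3t)^(12-j); the t^6 term has j = 6.
C(12,6) = 924.
Coefficient = C(12,6) · (-2)^6 · 3^6 = 924 · 64 · 729 = 43110144.

43110144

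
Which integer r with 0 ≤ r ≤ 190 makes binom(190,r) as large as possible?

95

C(190,r) is maximized at r = 190/2 = 95.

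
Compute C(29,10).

20030010

C(29,10) = (29·28·27·26·25·24·23·22·21·20) / 10! = 72684900288000 / 3628800 = 20030010.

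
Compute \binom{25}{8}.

C(25,8) = (25·24·23·22·21·20·19·18) / 8! = 43609104000 / 40320 = 1081575.

1081575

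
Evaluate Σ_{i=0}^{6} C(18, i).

1 + 18 + 153 + 816 + 3060 + 8568 + 18564 = 31180.

31180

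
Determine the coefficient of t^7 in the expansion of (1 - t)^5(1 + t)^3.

2

Coefficient of t^7 = Σ_{j} C(5,j)·(-1)^j·C(3,7-j)·1^(7-j) for j from 4 to 5.
= 5 + (-3) = 2.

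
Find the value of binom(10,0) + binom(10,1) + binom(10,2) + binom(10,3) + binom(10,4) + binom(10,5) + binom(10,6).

848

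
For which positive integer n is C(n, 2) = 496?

32

n(n−1)/2 = 496 ⇒ n(n−1) = 992. Since 32·31 = 992, n = 32.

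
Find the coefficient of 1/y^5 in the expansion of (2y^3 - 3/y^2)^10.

General term: C(10,j)·(2y^3)^j·(-3/y^2)^(10-j), with y-exponent 3j − 2(10−j) = 5j − 20.
Set 5j − 20 = -5: j = 3.
C(10,3) = 120; 2^3 = 8; (-3)^7 = -2187.
Coefficient = 120 · 8 · (-2187) = -2099520.

-2099520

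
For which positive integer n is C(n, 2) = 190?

n(n−1)/2 = 190 ⇒ n(n−1) = 380. Since 20·19 = 380, n = 20.

20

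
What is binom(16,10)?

C(16,10) = C(16,6) by symmetry.
C(16,6) = (16·15·14·13·12·11) / 6! = 5765760 / 720 = 8008.

8008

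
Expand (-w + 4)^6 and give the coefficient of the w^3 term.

-1280

The general term is C(6,j)·(-w)^j·(4)^(6-j); the w^3 term has j = 3.
C(6,3) = 20.
Coefficient = C(6,3) · (-1)^3 · 4^3 = 20 · (-1) · 64 = -1280.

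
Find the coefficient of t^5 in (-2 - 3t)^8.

108864

The general term is C(8,j)·(-2)^j·(-3t)^(8-j); the t^5 term has j = 3.
C(8,3) = 56.
Coefficient = C(8,3) · (-2)^3 · (-3)^5 = 56 · (-8) · (-243) = 108864.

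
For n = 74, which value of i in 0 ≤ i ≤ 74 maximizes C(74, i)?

37

C(74,i) is maximized at i = 74/2 = 37.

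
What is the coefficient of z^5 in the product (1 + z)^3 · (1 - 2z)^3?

-12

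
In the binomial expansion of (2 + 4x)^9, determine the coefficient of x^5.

The general term is C(9,j)·(2)^j·(4x)^(9-j); the x^5 term has j = 4.
C(9,4) = 126.
Coefficient = C(9,4) · 2^4 · 4^5 = 126 · 16 · 1024 = 2064384.

2064384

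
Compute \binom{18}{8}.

43758

C(18,8) = (18·17·16·15·14·13·12·11) / 8! = 1764322560 / 40320 = 43758.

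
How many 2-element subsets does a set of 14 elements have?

91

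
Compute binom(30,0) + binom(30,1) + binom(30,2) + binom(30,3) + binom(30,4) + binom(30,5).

174437

1 + 30 + 435 + 4060 + 27405 + 142506 = 174437.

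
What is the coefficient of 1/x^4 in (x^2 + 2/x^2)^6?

240

General term: C(6,j)·(x^2)^j·(2/x^2)^(6-j), with x-exponent 2j − 2(6−j) = 4j − 12.
Set 4j − 12 = -4: j = 2.
C(6,2) = 15; 1^2 = 1; 2^4 = 16.
Coefficient = 15 · 1 · 16 = 240.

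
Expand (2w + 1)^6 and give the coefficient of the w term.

12

The general term is C(6,j)·(2w)^j·(1)^(6-j); the w^1 term has j = 1.
C(6,1) = 6.
Coefficient = C(6,1) · 2^1 = 6 · 2 = 12.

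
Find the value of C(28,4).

20475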